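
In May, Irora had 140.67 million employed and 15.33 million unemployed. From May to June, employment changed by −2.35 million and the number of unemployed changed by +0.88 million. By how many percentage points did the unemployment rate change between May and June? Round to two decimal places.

May: labor force = 140.67 + 15.33 = 156.00; u = 15.33/156.00 = 9.83%.
June: labor force = 138.32 + 16.21 = 154.53; u = 16.21/154.53 = 10.49%.
Change = 10.49% − 9.83% = +0.66 pp.

The unemployment rate changed by +0.66 percentage points.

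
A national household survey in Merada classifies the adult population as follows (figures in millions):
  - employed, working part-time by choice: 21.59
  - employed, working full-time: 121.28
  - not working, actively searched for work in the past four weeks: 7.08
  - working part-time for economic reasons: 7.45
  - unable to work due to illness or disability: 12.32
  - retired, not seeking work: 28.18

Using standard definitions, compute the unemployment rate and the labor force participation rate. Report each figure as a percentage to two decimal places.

Employed = 21.59 + 121.28 + 7.45 = 150.32 million (anyone who worked, including part-time for economic reasons, counts as employed).
Unemployed = 7.08 million.
Labor force = 150.32 + 7.08 = 157.40 million.
Not in labor force = 12.32 + 28.18 = 40.50 million (those not working and not actively searching are outside the labor force).
Civilian working-age population = 157.40 + 40.50 = 197.90 million.
Unemployment rate = 7.08 / 157.40 = 4.50%.
Labor force participation rate = 157.40 / 197.90 = 79.54%.

Unemployment rate ≈ 4.50%; labor force participation rate ≈ 79.54%.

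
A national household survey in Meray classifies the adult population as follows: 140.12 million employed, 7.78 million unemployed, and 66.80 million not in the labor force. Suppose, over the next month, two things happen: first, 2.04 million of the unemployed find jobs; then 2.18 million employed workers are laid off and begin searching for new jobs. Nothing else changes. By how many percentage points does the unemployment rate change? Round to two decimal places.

Initially, labor force = 140.12 + 7.78 = 147.90 million, so u = 7.78/147.90 = 5.26%.
After the first change, unemployed falls and employed rises by 2.04; labor force unchanged → E = 142.16, U = 5.74, labor force = 147.90 million.
After the second change, employed falls and unemployed rises by 2.18; labor force unchanged → E = 139.98, U = 7.92, labor force = 147.90 million.
New unemployment rate = 7.92 / 147.90 = 5.35%.
Change = 5.35% − 5.26% = +0.09 percentage points.

The unemployment rate changes by +0.09 percentage points.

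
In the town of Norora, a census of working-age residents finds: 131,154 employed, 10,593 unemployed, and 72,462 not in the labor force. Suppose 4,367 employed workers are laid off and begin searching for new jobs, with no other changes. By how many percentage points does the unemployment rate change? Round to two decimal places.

Initially, labor force = 131,154 + 10,593 = 141,747, so u = 10,593/141,747 = 7.47%.
After the change, employed falls and unemployed rises by 4,367; labor force unchanged → E = 126,787, U = 14,960, labor force = 141,747.
New unemployment rate = 14,960 / 141,747 = 10.55%.
Change = 10.55% − 7.47% = +3.08 percentage points.

The unemployment rate changes by +3.08 percentage points.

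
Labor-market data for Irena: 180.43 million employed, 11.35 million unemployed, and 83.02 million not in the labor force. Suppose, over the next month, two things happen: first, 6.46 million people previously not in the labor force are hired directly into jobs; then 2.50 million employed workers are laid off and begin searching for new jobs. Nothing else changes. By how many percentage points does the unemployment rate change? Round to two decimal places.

Initially, labor force = 180.43 + 11.35 = 191.78 million, so u = 11.35/191.78 = 5.92%.
After the first change, employed and labor force both rise by 6.46; unemployed unchanged → E = 186.89, U = 11.35, labor force = 198.24 million.
After the second change, employed falls and unemployed rises by 2.50; labor force unchanged → E = 184.39, U = 13.85, labor force = 198.24 million.
New unemployment rate = 13.85 / 198.24 = 6.99%.
Change = 6.99% − 5.92% = +1.07 percentage points.

The unemployment rate changes by +1.07 percentage points.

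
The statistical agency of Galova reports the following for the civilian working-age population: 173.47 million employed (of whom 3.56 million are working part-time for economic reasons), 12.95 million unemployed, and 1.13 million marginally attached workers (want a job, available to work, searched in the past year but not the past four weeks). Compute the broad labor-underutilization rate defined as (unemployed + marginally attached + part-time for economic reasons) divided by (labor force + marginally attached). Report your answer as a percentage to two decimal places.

Labor force = 173.47 + 12.95 = 186.42 million.
Numerator = 12.95 + 1.13 + 3.56 = 17.64 million.
Denominator = 186.42 + 1.13 = 187.55 million.
Broad rate = 17.64 / 187.55 = 9.41%.

Broad underutilization rate ≈ 9.41%.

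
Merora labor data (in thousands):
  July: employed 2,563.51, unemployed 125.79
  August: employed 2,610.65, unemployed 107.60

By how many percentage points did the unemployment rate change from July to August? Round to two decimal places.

The unemployment rate changed by −0.72 percentage points.

July: labor force = 2,563.51 + 125.79 = 2,689.30; u = 125.79/2,689.30 = 4.68%.
August: labor force = 2,610.65 + 107.60 = 2,718.25; u = 107.60/2,718.25 = 3.96%.
Change = 3.96% − 4.68% = −0.72 pp.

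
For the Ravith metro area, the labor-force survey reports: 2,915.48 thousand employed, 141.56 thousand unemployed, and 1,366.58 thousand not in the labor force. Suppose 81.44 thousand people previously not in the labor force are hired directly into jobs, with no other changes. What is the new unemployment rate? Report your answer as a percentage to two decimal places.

Initially, labor force = 2,915.48 + 141.56 = 3,057.04 thousand, so u = 141.56/3,057.04 = 4.63%.
After the change, employed and labor force both rise by 81.44; unemployed unchanged → E = 2,996.92, U = 141.56, labor force = 3,138.48 thousand.
New unemployment rate = 141.56 / 3,138.48 = 4.51%.

New unemployment rate ≈ 4.51%.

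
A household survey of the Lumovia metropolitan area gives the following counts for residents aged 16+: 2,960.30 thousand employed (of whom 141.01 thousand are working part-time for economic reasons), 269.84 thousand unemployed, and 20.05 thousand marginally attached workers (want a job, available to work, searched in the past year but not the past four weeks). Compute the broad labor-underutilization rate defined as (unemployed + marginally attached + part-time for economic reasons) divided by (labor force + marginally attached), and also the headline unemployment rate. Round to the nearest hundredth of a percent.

Broad underutilization rate ≈ 13.26%; headline unemployment rate ≈ 8.35%.

Labor force = 2,960.30 + 269.84 = 3,230.14 thousand.
Numerator = 269.84 + 20.05 + 141.01 = 430.90 thousand.
Denominator = 3,230.14 + 20.05 = 3,250.19 thousand.
Broad rate = 430.90 / 3,250.19 = 13.26%.
Headline unemployment rate = 269.84 / 3,230.14 = 8.35%.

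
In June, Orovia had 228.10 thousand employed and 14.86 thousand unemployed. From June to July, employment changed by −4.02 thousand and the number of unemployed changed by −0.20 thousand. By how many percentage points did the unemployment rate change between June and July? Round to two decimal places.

June: labor force = 228.10 + 14.86 = 242.96; u = 14.86/242.96 = 6.12%.
July: labor force = 224.08 + 14.66 = 238.74; u = 14.66/238.74 = 6.14%.
Change = 6.14% − 6.12% = +0.02 pp.

The unemployment rate changed by +0.02 percentage points.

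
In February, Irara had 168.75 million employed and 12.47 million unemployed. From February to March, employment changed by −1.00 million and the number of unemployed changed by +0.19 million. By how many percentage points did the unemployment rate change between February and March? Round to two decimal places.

The unemployment rate changed by +0.14 percentage points.

February: labor force = 168.75 + 12.47 = 181.22; u = 12.47/181.22 = 6.88%.
March: labor force = 167.75 + 12.66 = 180.41; u = 12.66/180.41 = 7.02%.
Change = 7.02% − 6.88% = +0.14 pp.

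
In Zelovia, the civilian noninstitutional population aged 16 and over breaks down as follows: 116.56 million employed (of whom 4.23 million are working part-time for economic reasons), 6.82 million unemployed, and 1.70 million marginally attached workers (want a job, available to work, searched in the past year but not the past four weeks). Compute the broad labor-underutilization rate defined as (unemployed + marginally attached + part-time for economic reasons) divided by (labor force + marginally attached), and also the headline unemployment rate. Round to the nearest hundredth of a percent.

Broad underutilization rate ≈ 10.19%; headline unemployment rate ≈ 5.53%.

Labor force = 116.56 + 6.82 = 123.38 million.
Numerator = 6.82 + 1.70 + 4.23 = 12.75 million.
Denominator = 123.38 + 1.70 = 125.08 million.
Broad rate = 12.75 / 125.08 = 10.19%.
Headline unemployment rate = 6.82 / 123.38 = 5.53%.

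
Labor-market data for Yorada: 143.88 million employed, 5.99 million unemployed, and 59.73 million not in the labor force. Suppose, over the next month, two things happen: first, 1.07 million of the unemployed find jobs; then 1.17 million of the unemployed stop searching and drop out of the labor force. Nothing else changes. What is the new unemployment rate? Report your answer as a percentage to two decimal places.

Initially, labor force = 143.88 + 5.99 = 149.87 million, so u = 5.99/149.87 = 4.00%.
After the first change, unemployed falls and employed rises by 1.07; labor force unchanged → E = 144.95, U = 4.92, labor force = 149.87 million.
After the second change, unemployed and labor force both fall by 1.17 → E = 144.95, U = 3.75, labor force = 148.70 million.
New unemployment rate = 3.75 / 148.70 = 2.52%.

New unemployment rate ≈ 2.52%.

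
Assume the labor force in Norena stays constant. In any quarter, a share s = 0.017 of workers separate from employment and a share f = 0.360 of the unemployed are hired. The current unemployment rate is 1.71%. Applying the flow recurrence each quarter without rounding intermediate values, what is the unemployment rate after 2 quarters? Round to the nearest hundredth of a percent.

With a fixed labor force, u_{t+1} = u_t + s·(1−u_t) − f·u_t = u_t·(1−s−f) + s.
Here 1−s−f = 0.623 and s = 0.017.
u_1 = 0.017100 × 0.623 + 0.017 = 0.027653.
u_2 = 0.027653 × 0.623 + 0.017 = 0.034228.

Unemployment rate after two quarters ≈ 3.42%.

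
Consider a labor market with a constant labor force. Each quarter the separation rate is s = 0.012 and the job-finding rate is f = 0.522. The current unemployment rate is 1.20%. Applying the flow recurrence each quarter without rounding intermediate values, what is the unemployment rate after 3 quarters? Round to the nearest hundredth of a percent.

Unemployment rate after three quarters ≈ 2.14%.

With a fixed labor force, u_{t+1} = u_t + s·(1−u_t) − f·u_t = u_t·(1−s−f) + s.
Here 1−s−f = 0.466 and s = 0.012.
u_1 = 0.012000 × 0.466 + 0.012 = 0.017592.
u_2 = 0.017592 × 0.466 + 0.012 = 0.020198.
u_3 = 0.020198 × 0.466 + 0.012 = 0.021412.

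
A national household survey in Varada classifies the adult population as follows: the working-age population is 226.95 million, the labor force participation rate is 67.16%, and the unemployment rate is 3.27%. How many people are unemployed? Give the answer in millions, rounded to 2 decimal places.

Labor force = 0.6716 × 226.95 = 152.42 million.
Unemployed = 0.0327 × 152.42 ≈ 4.98 million.

About 4.98 million are unemployed.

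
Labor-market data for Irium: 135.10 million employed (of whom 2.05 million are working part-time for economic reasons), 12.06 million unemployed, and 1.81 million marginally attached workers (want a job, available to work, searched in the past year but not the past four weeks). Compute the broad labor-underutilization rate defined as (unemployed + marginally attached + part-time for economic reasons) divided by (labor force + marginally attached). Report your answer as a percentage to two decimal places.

Labor force = 135.10 + 12.06 = 147.16 million.
Numerator = 12.06 + 1.81 + 2.05 = 15.92 million.
Denominator = 147.16 + 1.81 = 148.97 million.
Broad rate = 15.92 / 148.97 = 10.69%.

Broad underutilization rate ≈ 10.69%.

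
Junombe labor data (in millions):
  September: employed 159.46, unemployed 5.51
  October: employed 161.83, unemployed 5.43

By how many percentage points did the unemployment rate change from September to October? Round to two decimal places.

September: labor force = 159.46 + 5.51 = 164.97; u = 5.51/164.97 = 3.34%.
October: labor force = 161.83 + 5.43 = 167.26; u = 5.43/167.26 = 3.25%.
Change = 3.25% − 3.34% = −0.09 pp.

The unemployment rate changed by −0.09 percentage points.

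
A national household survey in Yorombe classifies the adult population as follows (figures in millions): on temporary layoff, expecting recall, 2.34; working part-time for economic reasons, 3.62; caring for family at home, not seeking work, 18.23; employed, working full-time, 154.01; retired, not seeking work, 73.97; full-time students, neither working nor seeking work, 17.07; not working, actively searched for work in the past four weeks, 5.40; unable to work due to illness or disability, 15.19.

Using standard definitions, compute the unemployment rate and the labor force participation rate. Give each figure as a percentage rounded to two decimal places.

Employed = 3.62 + 154.01 = 157.63 million (anyone who worked, including part-time for economic reasons, counts as employed).
Unemployed = 2.34 + 5.40 = 7.74 million (jobless and actively searching, or on temporary layoff).
Labor force = 157.63 + 7.74 = 165.37 million.
Not in labor force = 18.23 + 73.97 + 17.07 + 15.19 = 124.46 million (those not working and not actively searching are outside the labor force).
Civilian working-age population = 165.37 + 124.46 = 289.83 million.
Unemployment rate = 7.74 / 165.37 = 4.68%.
Labor force participation rate = 165.37 / 289.83 = 57.06%.

Unemployment rate ≈ 4.68%; labor force participation rate ≈ 57.06%.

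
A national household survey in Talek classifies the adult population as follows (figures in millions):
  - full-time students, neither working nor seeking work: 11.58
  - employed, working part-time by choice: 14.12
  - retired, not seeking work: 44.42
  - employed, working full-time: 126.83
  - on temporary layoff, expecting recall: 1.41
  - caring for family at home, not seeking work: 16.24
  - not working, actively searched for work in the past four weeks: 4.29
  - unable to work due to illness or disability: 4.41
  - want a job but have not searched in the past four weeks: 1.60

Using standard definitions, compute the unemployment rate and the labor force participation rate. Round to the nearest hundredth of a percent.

Unemployment rate ≈ 3.89%; labor force participation rate ≈ 65.21%.

Employed = 14.12 + 126.83 = 140.95 million.
Unemployed = 1.41 + 4.29 = 5.70 million (jobless and actively searching, or on temporary layoff).
Labor force = 140.95 + 5.70 = 146.65 million.
Not in labor force = 11.58 + 44.42 + 16.24 + 4.41 + 1.60 = 78.25 million (those not working and not actively searching are outside the labor force — including those who want a job but have given up searching).
Civilian working-age population = 146.65 + 78.25 = 224.90 million.
Unemployment rate = 5.70 / 146.65 = 3.89%.
Labor force participation rate = 146.65 / 224.90 = 65.21%.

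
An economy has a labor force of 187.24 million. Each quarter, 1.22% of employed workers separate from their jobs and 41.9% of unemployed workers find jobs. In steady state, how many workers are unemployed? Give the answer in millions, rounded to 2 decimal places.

About 5.30 million are unemployed in steady state.

Steady-state unemployment rate u* = s/(s+f) = 1.22/(1.22+41.9) = 0.028293.
Unemployed = u* × labor force = 0.028293 × 187.24 ≈ 5.30 million.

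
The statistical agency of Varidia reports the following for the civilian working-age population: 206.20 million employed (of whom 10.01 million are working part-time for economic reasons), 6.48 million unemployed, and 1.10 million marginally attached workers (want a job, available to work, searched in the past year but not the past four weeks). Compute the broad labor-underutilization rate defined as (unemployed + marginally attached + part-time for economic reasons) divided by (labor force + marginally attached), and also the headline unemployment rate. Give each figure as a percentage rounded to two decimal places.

Labor force = 206.20 + 6.48 = 212.68 million.
Numerator = 6.48 + 1.10 + 10.01 = 17.59 million.
Denominator = 212.68 + 1.10 = 213.78 million.
Broad rate = 17.59 / 213.78 = 8.23%.
Headline unemployment rate = 6.48 / 212.68 = 3.05%.

Broad underutilization rate ≈ 8.23%; headline unemployment rate ≈ 3.05%.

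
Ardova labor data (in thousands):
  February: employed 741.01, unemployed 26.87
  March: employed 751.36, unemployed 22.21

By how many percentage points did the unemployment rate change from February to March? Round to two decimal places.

The unemployment rate changed by −0.63 percentage points.

February: labor force = 741.01 + 26.87 = 767.88; u = 26.87/767.88 = 3.50%.
March: labor force = 751.36 + 22.21 = 773.57; u = 22.21/773.57 = 2.87%.
Change = 2.87% − 3.50% = −0.63 pp.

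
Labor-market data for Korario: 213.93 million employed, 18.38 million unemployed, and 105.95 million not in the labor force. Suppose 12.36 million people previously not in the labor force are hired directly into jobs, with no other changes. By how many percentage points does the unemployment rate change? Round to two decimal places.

The unemployment rate changes by −0.40 percentage points.

Initially, labor force = 213.93 + 18.38 = 232.31 million, so u = 18.38/232.31 = 7.91%.
After the change, employed and labor force both rise by 12.36; unemployed unchanged → E = 226.29, U = 18.38, labor force = 244.67 million.
New unemployment rate = 18.38 / 244.67 = 7.51%.
Change = 7.51% − 7.91% = −0.40 percentage points.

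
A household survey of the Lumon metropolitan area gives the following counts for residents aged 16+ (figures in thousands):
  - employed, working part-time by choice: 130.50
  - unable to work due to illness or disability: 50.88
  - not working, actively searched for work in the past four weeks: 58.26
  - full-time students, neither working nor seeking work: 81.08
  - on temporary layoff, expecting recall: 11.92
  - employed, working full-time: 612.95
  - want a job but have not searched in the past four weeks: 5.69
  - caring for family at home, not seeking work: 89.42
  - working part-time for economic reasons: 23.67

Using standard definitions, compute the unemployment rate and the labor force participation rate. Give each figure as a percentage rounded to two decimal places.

Unemployment rate ≈ 8.38%; labor force participation rate ≈ 78.67%.

Employed = 130.50 + 612.95 + 23.67 = 767.12 thousand (anyone who worked, including part-time for economic reasons, counts as employed).
Unemployed = 58.26 + 11.92 = 70.18 thousand (jobless and actively searching, or on temporary layoff).
Labor force = 767.12 + 70.18 = 837.30 thousand.
Not in labor force = 50.88 + 81.08 + 5.69 + 89.42 = 227.07 thousand (those not working and not actively searching are outside the labor force — including those who want a job but have given up searching).
Civilian working-age population = 837.30 + 227.07 = 1,064.37 thousand.
Unemployment rate = 70.18 / 837.30 = 8.38%.
Labor force participation rate = 837.30 / 1,064.37 = 78.67%.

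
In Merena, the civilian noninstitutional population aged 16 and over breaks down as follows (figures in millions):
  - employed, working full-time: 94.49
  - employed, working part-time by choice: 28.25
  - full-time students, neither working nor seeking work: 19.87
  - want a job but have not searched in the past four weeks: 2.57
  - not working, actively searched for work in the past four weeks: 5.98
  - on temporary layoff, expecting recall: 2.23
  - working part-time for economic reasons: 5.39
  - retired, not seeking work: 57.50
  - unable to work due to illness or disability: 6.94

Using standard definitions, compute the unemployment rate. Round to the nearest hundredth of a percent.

Employed = 94.49 + 28.25 + 5.39 = 128.13 million (anyone who worked, including part-time for economic reasons, counts as employed).
Unemployed = 5.98 + 2.23 = 8.21 million (jobless and actively searching, or on temporary layoff).
Labor force = 128.13 + 8.21 = 136.34 million.
Unemployment rate = 8.21 / 136.34 = 6.02%.

Unemployment rate ≈ 6.02%.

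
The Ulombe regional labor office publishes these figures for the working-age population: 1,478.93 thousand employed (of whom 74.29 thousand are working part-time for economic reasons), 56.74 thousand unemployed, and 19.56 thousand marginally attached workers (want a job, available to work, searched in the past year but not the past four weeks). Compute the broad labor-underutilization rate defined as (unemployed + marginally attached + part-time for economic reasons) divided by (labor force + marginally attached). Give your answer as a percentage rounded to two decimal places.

Labor force = 1,478.93 + 56.74 = 1,535.67 thousand.
Numerator = 56.74 + 19.56 + 74.29 = 150.59 thousand.
Denominator = 1,535.67 + 19.56 = 1,555.23 thousand.
Broad rate = 150.59 / 1,555.23 = 9.68%.

Broad underutilization rate ≈ 9.68%.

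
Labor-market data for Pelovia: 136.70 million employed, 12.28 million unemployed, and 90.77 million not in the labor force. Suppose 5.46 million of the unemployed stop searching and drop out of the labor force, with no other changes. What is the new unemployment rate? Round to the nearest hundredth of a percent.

New unemployment rate ≈ 4.75%.

Initially, labor force = 136.70 + 12.28 = 148.98 million, so u = 12.28/148.98 = 8.24%.
After the change, unemployed and labor force both fall by 5.46 → E = 136.70, U = 6.82, labor force = 143.52 million.
New unemployment rate = 6.82 / 143.52 = 4.75%.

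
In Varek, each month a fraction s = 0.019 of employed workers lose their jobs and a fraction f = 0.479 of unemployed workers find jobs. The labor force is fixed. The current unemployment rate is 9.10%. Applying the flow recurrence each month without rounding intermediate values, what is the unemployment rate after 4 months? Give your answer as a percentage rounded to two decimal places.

With a fixed labor force, u_{t+1} = u_t + s·(1−u_t) − f·u_t = u_t·(1−s−f) + s.
Here 1−s−f = 0.502 and s = 0.019.
u_1 = 0.091000 × 0.502 + 0.019 = 0.064682.
u_2 = 0.064682 × 0.502 + 0.019 = 0.051470.
u_3 = 0.051470 × 0.502 + 0.019 = 0.044838.
u_4 = 0.044838 × 0.502 + 0.019 = 0.041509.

Unemployment rate after four months ≈ 4.15%.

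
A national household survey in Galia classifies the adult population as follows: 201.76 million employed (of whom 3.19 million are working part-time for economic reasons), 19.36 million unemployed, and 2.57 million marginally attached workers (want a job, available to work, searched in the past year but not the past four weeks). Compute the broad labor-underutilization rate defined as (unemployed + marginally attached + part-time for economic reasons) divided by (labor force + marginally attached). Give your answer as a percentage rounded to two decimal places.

Broad underutilization rate ≈ 11.23%.

Labor force = 201.76 + 19.36 = 221.12 million.
Numerator = 19.36 + 2.57 + 3.19 = 25.12 million.
Denominator = 221.12 + 2.57 = 223.69 million.
Broad rate = 25.12 / 223.69 = 11.23%.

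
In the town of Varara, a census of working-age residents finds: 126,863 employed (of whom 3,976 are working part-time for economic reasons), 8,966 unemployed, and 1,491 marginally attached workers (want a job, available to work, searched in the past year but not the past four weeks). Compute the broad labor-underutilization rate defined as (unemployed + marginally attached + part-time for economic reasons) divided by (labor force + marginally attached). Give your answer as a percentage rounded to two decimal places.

Labor force = 126,863 + 8,966 = 135,829.
Numerator = 8,966 + 1,491 + 3,976 = 14,433.
Denominator = 135,829 + 1,491 = 137,320.
Broad rate = 14,433 / 137,320 = 10.51%.

Broad underutilization rate ≈ 10.51%.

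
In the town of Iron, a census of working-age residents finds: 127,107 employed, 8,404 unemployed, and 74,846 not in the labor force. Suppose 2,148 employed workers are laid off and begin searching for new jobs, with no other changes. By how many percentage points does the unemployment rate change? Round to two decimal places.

The unemployment rate changes by +1.59 percentage points.

Initially, labor force = 127,107 + 8,404 = 135,511, so u = 8,404/135,511 = 6.20%.
After the change, employed falls and unemployed rises by 2,148; labor force unchanged → E = 124,959, U = 10,552, labor force = 135,511.
New unemployment rate = 10,552 / 135,511 = 7.79%.
Change = 7.79% − 6.20% = +1.59 percentage points.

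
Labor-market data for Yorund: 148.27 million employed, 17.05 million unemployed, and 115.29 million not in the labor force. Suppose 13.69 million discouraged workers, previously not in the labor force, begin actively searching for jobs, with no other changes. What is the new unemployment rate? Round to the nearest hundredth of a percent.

Initially, labor force = 148.27 + 17.05 = 165.32 million, so u = 17.05/165.32 = 10.31%.
After the change, unemployed and labor force both rise by 13.69 → E = 148.27, U = 30.74, labor force = 179.01 million.
New unemployment rate = 30.74 / 179.01 = 17.17%.

New unemployment rate ≈ 17.17%.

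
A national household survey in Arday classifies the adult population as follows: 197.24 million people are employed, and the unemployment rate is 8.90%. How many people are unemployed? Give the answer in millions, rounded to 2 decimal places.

About 19.27 million are unemployed.

Let U be the number unemployed. The labor force is E + U, and U/(E+U) = 0.0890.
So U = 0.0890 × 197.24 / (1 − 0.0890) = 17.5544 / 0.9110 ≈ 19.27 million.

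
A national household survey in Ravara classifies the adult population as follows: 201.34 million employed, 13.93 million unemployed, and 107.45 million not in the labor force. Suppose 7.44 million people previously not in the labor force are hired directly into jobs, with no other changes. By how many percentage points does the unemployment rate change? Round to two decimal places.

Initially, labor force = 201.34 + 13.93 = 215.27 million, so u = 13.93/215.27 = 6.47%.
After the change, employed and labor force both rise by 7.44; unemployed unchanged → E = 208.78, U = 13.93, labor force = 222.71 million.
New unemployment rate = 13.93 / 222.71 = 6.25%.
Change = 6.25% − 6.47% = −0.22 percentage points.

The unemployment rate changes by −0.22 percentage points.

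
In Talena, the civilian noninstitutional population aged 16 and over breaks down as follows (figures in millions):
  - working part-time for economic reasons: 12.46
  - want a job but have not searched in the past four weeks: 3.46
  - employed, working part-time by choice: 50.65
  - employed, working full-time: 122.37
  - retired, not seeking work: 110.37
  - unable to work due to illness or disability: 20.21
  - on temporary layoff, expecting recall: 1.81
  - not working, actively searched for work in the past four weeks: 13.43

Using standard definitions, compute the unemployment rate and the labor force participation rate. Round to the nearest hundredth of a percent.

Unemployment rate ≈ 7.59%; labor force participation rate ≈ 59.96%.

Employed = 12.46 + 50.65 + 122.37 = 185.48 million (anyone who worked, including part-time for economic reasons, counts as employed).
Unemployed = 1.81 + 13.43 = 15.24 million (jobless and actively searching, or on temporary layoff).
Labor force = 185.48 + 15.24 = 200.72 million.
Not in labor force = 3.46 + 110.37 + 20.21 = 134.04 million (those not working and not actively searching are outside the labor force — including those who want a job but have given up searching).
Civilian working-age population = 200.72 + 134.04 = 334.76 million.
Unemployment rate = 15.24 / 200.72 = 7.59%.
Labor force participation rate = 200.72 / 334.76 = 59.96%.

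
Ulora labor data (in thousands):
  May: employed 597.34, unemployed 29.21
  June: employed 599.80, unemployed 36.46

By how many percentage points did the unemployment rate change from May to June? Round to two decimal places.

May: labor force = 597.34 + 29.21 = 626.55; u = 29.21/626.55 = 4.66%.
June: labor force = 599.80 + 36.46 = 636.26; u = 36.46/636.26 = 5.73%.
Change = 5.73% − 4.66% = +1.07 pp.

The unemployment rate changed by +1.07 percentage points.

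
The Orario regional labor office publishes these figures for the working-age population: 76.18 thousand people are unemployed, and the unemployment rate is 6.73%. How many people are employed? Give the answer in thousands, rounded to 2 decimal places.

Labor force = U / u = 76.18 / 0.0673 ≈ 1,131.95 thousand.
Employed = labor force − unemployed = 1,131.95 − 76.18 = 1,055.77 thousand.

About 1,055.77 thousand are employed.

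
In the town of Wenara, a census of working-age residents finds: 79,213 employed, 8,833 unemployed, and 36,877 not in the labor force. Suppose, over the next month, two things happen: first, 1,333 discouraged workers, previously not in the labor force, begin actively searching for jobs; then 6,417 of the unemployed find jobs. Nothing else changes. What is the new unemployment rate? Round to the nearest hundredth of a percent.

Initially, labor force = 79,213 + 8,833 = 88,046, so u = 8,833/88,046 = 10.03%.
After the first change, unemployed and labor force both rise by 1,333 → E = 79,213, U = 10,166, labor force = 89,379.
After the second change, unemployed falls and employed rises by 6,417; labor force unchanged → E = 85,630, U = 3,749, labor force = 89,379.
New unemployment rate = 3,749 / 89,379 = 4.19%.

New unemployment rate ≈ 4.19%.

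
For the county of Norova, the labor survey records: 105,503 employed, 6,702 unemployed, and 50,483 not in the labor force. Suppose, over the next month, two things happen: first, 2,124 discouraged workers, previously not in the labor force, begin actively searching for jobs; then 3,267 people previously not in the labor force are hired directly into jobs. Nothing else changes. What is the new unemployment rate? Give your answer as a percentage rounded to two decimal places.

Initially, labor force = 105,503 + 6,702 = 112,205, so u = 6,702/112,205 = 5.97%.
After the first change, unemployed and labor force both rise by 2,124 → E = 105,503, U = 8,826, labor force = 114,329.
After the second change, employed and labor force both rise by 3,267; unemployed unchanged → E = 108,770, U = 8,826, labor force = 117,596.
New unemployment rate = 8,826 / 117,596 = 7.51%.

New unemployment rate ≈ 7.51%.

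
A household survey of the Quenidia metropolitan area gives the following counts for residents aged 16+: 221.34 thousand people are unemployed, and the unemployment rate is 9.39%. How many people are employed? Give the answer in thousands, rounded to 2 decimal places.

About 2,135.85 thousand are employed.

Labor force = U / u = 221.34 / 0.0939 ≈ 2,357.19 thousand.
Employed = labor force − unemployed = 2,357.19 − 221.34 = 2,135.85 thousand.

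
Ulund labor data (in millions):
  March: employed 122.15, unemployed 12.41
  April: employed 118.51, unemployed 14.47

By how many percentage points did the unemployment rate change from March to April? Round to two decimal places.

The unemployment rate changed by +1.66 percentage points.

March: labor force = 122.15 + 12.41 = 134.56; u = 12.41/134.56 = 9.22%.
April: labor force = 118.51 + 14.47 = 132.98; u = 14.47/132.98 = 10.88%.
Change = 10.88% − 9.22% = +1.66 pp.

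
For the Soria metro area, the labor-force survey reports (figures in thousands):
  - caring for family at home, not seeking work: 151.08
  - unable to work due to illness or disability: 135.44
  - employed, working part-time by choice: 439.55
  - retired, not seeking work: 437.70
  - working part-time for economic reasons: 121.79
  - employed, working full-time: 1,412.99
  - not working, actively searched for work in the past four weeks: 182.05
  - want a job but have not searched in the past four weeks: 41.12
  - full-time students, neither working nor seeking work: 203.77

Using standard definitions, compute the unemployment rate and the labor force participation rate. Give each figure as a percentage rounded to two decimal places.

Unemployment rate ≈ 8.44%; labor force participation rate ≈ 68.99%.

Employed = 439.55 + 121.79 + 1,412.99 = 1,974.33 thousand (anyone who worked, including part-time for economic reasons, counts as employed).
Unemployed = 182.05 thousand.
Labor force = 1,974.33 + 182.05 = 2,156.38 thousand.
Not in labor force = 151.08 + 135.44 + 437.70 + 41.12 + 203.77 = 969.11 thousand (those not working and not actively searching are outside the labor force — including those who want a job but have given up searching).
Civilian working-age population = 2,156.38 + 969.11 = 3,125.49 thousand.
Unemployment rate = 182.05 / 2,156.38 = 8.44%.
Labor force participation rate = 2,156.38 / 3,125.49 = 68.99%.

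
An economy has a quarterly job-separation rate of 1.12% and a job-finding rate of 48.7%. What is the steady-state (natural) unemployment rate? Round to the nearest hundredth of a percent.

Steady-state unemployment rate ≈ 2.25%.

At steady state the flows balance: s·E = f·U, so U/(E+U) = s/(s+f).
u* = 1.12 / (1.12 + 48.7) = 1.12 / 49.82 = 2.25%.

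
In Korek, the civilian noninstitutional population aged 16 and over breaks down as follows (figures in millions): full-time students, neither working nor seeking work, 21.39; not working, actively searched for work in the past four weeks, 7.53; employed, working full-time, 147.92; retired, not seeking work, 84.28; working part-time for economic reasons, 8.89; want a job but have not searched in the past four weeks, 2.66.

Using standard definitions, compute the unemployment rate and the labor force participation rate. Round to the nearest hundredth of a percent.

Unemployment rate ≈ 4.58%; labor force participation rate ≈ 60.27%.

Employed = 147.92 + 8.89 = 156.81 million (anyone who worked, including part-time for economic reasons, counts as employed).
Unemployed = 7.53 million.
Labor force = 156.81 + 7.53 = 164.34 million.
Not in labor force = 21.39 + 84.28 + 2.66 = 108.33 million (those not working and not actively searching are outside the labor force — including those who want a job but have given up searching).
Civilian working-age population = 164.34 + 108.33 = 272.67 million.
Unemployment rate = 7.53 / 164.34 = 4.58%.
Labor force participation rate = 164.34 / 272.67 = 60.27%.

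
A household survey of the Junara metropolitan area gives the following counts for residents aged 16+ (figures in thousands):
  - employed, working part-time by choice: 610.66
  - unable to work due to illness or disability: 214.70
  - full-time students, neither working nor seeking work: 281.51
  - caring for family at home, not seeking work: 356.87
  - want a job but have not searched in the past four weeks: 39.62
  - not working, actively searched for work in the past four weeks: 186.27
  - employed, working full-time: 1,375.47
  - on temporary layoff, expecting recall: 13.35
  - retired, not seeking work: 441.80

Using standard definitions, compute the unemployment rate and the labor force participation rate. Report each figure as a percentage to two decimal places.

Unemployment rate ≈ 9.13%; labor force participation rate ≈ 62.09%.

Employed = 610.66 + 1,375.47 = 1,986.13 thousand.
Unemployed = 186.27 + 13.35 = 199.62 thousand (jobless and actively searching, or on temporary layoff).
Labor force = 1,986.13 + 199.62 = 2,185.75 thousand.
Not in labor force = 214.70 + 281.51 + 356.87 + 39.62 + 441.80 = 1,334.50 thousand (those not working and not actively searching are outside the labor force — including those who want a job but have given up searching).
Civilian working-age population = 2,185.75 + 1,334.50 = 3,520.25 thousand.
Unemployment rate = 199.62 / 2,185.75 = 9.13%.
Labor force participation rate = 2,185.75 / 3,520.25 = 62.09%.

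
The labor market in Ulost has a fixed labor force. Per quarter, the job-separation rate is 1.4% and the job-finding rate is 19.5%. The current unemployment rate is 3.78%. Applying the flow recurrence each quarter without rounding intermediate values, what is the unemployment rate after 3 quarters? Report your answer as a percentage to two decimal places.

With a fixed labor force, u_{t+1} = u_t + s·(1−u_t) − f·u_t = u_t·(1−s−f) + s.
Here 1−s−f = 0.791 and s = 0.014.
u_1 = 0.037800 × 0.791 + 0.014 = 0.043900.
u_2 = 0.043900 × 0.791 + 0.014 = 0.048725.
u_3 = 0.048725 × 0.791 + 0.014 = 0.052541.

Unemployment rate after three quarters ≈ 5.25%.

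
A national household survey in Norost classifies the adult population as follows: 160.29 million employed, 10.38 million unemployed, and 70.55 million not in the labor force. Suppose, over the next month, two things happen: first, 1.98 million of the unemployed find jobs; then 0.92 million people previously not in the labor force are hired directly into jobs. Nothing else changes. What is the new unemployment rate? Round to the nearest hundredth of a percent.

New unemployment rate ≈ 4.90%.

Initially, labor force = 160.29 + 10.38 = 170.67 million, so u = 10.38/170.67 = 6.08%.
After the first change, unemployed falls and employed rises by 1.98; labor force unchanged → E = 162.27, U = 8.40, labor force = 170.67 million.
After the second change, employed and labor force both rise by 0.92; unemployed unchanged → E = 163.19, U = 8.40, labor force = 171.59 million.
New unemployment rate = 8.40 / 171.59 = 4.90%.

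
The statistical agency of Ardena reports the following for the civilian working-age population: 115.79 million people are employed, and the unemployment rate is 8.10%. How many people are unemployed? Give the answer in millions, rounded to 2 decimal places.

About 10.21 million are unemployed.

Let U be the number unemployed. The labor force is E + U, and U/(E+U) = 0.0810.
So U = 0.0810 × 115.79 / (1 − 0.0810) = 9.3790 / 0.9190 ≈ 10.21 million.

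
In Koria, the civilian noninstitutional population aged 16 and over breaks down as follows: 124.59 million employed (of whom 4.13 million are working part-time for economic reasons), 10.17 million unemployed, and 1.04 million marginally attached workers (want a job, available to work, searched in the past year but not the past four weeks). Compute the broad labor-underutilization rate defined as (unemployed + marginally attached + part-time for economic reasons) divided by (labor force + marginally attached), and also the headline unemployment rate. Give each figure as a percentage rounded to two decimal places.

Labor force = 124.59 + 10.17 = 134.76 million.
Numerator = 10.17 + 1.04 + 4.13 = 15.34 million.
Denominator = 134.76 + 1.04 = 135.80 million.
Broad rate = 15.34 / 135.80 = 11.30%.
Headline unemployment rate = 10.17 / 134.76 = 7.55%.

Broad underutilization rate ≈ 11.30%; headline unemployment rate ≈ 7.55%.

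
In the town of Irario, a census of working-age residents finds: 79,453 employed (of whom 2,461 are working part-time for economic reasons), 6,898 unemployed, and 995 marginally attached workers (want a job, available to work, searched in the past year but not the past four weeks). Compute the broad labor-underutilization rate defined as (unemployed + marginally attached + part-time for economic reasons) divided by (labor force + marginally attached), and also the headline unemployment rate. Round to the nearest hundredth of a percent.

Broad underutilization rate ≈ 11.85%; headline unemployment rate ≈ 7.99%.

Labor force = 79,453 + 6,898 = 86,351.
Numerator = 6,898 + 995 + 2,461 = 10,354.
Denominator = 86,351 + 995 = 87,346.
Broad rate = 10,354 / 87,346 = 11.85%.
Headline unemployment rate = 6,898 / 86,351 = 7.99%.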